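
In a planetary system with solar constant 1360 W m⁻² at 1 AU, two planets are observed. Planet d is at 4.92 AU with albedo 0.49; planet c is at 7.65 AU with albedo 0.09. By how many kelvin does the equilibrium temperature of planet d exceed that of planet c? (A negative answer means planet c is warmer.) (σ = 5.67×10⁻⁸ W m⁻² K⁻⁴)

T_eq = [S₀(1−A)/(4σd²)]^(1/4), so T ∝ (1−A)^(1/4) / √d.
T₁ = [1360×0.51/(4×5.67×10⁻⁸×4.92²)]^(1/4) = 106.02 K.
T₂ = [1360×0.91/(4×5.67×10⁻⁸×7.65²)]^(1/4) = 98.27 K.

ΔT ≈ 7.8 K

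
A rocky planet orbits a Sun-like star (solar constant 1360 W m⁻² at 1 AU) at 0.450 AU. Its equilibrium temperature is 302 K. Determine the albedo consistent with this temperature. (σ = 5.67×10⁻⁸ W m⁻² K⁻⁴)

Flux at 0.450 AU: S = 1360/0.450² = 6720 W m⁻².
From T_eq⁴ = S(1−A)/(4σ): 1−A = 4σT_eq⁴/S.
1−A = 4 × 5.67×10⁻⁸ × (302)⁴ / 6720 = 0.281.

A ≈ 0.72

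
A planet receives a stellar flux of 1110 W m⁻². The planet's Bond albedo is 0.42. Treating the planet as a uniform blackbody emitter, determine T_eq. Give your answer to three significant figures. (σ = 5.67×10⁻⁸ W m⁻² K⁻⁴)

Energy balance: absorbed = emitted ⇒ πR²·S(1−A) = 4πR²·σT_eq⁴, so T_eq⁴ = S(1−A)/(4σ).
T_eq = [1110 × 0.58 / (4 × 5.67×10⁻⁸)]^(1/4) = (2.84×10⁹)^(1/4) = 231 K.

T_eq ≈ 231 K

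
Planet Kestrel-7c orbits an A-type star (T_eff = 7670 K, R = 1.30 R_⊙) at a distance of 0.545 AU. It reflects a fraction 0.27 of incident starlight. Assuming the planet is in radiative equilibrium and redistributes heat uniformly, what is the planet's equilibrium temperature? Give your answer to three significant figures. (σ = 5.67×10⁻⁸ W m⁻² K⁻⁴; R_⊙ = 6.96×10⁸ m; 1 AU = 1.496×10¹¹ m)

T_eq ≈ 528 K

R_⋆ = 1.30 × 6.96×10⁸ = 9.05×10⁸ m.
d = 0.545 AU = 8.15×10¹⁰ m.
L = 4πR_⋆²σT_⋆⁴ = 4π(9.05×10⁸)² × 5.67×10⁻⁸ × (7670)⁴ = 2.02×10²⁷ W.
S = L/(4πd²) = 2.42×10⁴ W m⁻².
Energy balance: absorbed = emitted ⇒ πR²·S(1−A) = 4πR²·σT_eq⁴, so T_eq⁴ = S(1−A)/(4σ).
T_eq = [2.42×10⁴ × 0.73 / (4 × 5.67×10⁻⁸)]^(1/4) = (7.78×10¹⁰)^(1/4) = 528 K.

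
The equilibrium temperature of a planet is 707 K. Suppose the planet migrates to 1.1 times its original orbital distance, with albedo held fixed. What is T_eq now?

T_eq ∝ L^(1/4) · d^(−1/2).
T′ = 707 / 1.1^(1/2) = 674 K.

T_eq ≈ 674 K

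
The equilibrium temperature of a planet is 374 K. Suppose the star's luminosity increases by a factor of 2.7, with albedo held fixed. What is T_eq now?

T_eq ∝ L^(1/4) · d^(−1/2).
T′ = 374 × 2.7^(1/4) = 479 K.

T_eq ≈ 479 K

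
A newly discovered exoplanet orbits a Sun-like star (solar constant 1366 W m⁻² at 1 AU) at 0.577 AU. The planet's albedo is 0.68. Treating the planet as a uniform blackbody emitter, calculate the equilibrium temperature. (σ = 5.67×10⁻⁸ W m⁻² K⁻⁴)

Flux at 0.577 AU: S = 1366/0.577² = 4100 W m⁻².
Energy balance: absorbed = emitted ⇒ πR²·S(1−A) = 4πR²·σT_eq⁴, so T_eq⁴ = S(1−A)/(4σ).
T_eq = [4100 × 0.32 / (4 × 5.67×10⁻⁸)]^(1/4) = (5.79×10⁹)^(1/4) = 276 K.

T_eq ≈ 276 K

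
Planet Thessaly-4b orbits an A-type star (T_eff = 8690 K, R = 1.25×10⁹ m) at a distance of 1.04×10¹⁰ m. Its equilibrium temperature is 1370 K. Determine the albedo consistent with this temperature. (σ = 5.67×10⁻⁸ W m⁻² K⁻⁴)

A ≈ 0.83

L = 4πR_⋆²σT_⋆⁴ = 4π(1.25×10⁹)² × 5.67×10⁻⁸ × (8690)⁴ = 6.35×10²⁷ W.
S = L/(4πd²) = 4.67×10⁶ W m⁻².
From T_eq⁴ = S(1−A)/(4σ): 1−A = 4σT_eq⁴/S.
1−A = 4 × 5.67×10⁻⁸ × (1370)⁴ / 4.67×10⁶ = 0.171.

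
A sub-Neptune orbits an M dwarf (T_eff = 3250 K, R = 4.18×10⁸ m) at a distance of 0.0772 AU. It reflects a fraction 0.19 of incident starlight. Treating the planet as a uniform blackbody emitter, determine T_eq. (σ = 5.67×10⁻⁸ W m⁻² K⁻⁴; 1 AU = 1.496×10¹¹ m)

d = 0.0772 AU = 1.15×10¹⁰ m.
L = 4πR_⋆²σT_⋆⁴ = 4π(4.18×10⁸)² × 5.67×10⁻⁸ × (3250)⁴ = 1.39×10²⁵ W.
S = L/(4πd²) = 8290 W m⁻².
Energy balance: absorbed = emitted ⇒ πR²·S(1−A) = 4πR²·σT_eq⁴, so T_eq⁴ = S(1−A)/(4σ).
T_eq = [8290 × 0.81 / (4 × 5.67×10⁻⁸)]^(1/4) = (2.96×10¹⁰)^(1/4) = 415 K.

T_eq ≈ 415 K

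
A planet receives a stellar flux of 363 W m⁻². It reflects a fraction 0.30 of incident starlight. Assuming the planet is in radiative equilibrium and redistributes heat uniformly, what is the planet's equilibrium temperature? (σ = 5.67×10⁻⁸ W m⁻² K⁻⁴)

Energy balance: absorbed = emitted ⇒ πR²·S(1−A) = 4πR²·σT_eq⁴, so T_eq⁴ = S(1−A)/(4σ).
T_eq = [363 × 0.70 / (4 × 5.67×10⁻⁸)]^(1/4) = (1.12×10⁹)^(1/4) = 183 K.

T_eq ≈ 183 K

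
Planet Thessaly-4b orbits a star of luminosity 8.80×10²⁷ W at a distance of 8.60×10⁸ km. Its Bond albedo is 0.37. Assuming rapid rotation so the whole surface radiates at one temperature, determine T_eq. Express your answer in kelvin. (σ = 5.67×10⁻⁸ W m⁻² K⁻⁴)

d = 8.60×10⁸ km = 8.60×10¹¹ m.
Flux: S = L/(4πd²) = 8.80×10²⁷/(4π×(8.60×10¹¹)²) = 947 W m⁻².
Energy balance: absorbed = emitted ⇒ πR²·S(1−A) = 4πR²·σT_eq⁴, so T_eq⁴ = S(1−A)/(4σ).
T_eq = [947 × 0.63 / (4 × 5.67×10⁻⁸)]^(1/4) = (2.63×10⁹)^(1/4) = 226 K.

T_eq ≈ 226 K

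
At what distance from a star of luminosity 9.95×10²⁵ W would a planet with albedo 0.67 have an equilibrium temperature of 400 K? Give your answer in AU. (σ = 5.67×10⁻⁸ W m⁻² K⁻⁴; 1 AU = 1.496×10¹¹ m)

d ≈ 0.142 AU

From T_eq⁴ = L(1−A)/(16πσd²): d = √[L(1−A)/(16πσT_eq⁴)].
d = √[9.95×10²⁵ × 0.33 / (16π × 5.67×10⁻⁸ × (400)⁴)] = 2.12×10¹⁰ m = 0.142 AU.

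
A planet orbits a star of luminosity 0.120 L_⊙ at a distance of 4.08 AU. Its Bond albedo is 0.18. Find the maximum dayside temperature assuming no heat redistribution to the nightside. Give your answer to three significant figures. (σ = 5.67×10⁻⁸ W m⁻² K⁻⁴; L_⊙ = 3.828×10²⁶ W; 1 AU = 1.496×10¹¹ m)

T_ss ≈ 109 K

d = 4.08 AU = 6.10×10¹¹ m.
L = 0.120 × 3.828×10²⁶ = 4.59×10²⁵ W.
Flux: S = L/(4πd²) = 4.59×10²⁵/(4π×(6.10×10¹¹)²) = 9.81 W m⁻².
With no redistribution each surface element balances locally: S(1−A) = σT⁴.
T = [9.81 × 0.82 / 5.67×10⁻⁸]^(1/4) = (1.42×10⁸)^(1/4) = 109 K.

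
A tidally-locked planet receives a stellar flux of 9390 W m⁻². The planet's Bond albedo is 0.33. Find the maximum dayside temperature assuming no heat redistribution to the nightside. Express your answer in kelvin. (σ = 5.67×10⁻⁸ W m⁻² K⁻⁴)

T_ss ≈ 577 K

With no redistribution each surface element balances locally: S(1−A) = σT⁴.
T = [9390 × 0.67 / 5.67×10⁻⁸]^(1/4) = (1.11×10¹¹)^(1/4) = 577 K.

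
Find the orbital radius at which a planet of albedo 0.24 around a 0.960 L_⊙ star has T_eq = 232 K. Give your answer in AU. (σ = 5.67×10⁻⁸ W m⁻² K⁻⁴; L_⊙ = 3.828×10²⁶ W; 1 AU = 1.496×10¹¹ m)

L = 0.960 × 3.828×10²⁶ = 3.67×10²⁶ W.
From T_eq⁴ = L(1−A)/(16πσd²): d = √[L(1−A)/(16πσT_eq⁴)].
d = √[3.67×10²⁶ × 0.76 / (16π × 5.67×10⁻⁸ × (232)⁴)] = 1.84×10¹¹ m = 1.23 AU.

d ≈ 1.23 AU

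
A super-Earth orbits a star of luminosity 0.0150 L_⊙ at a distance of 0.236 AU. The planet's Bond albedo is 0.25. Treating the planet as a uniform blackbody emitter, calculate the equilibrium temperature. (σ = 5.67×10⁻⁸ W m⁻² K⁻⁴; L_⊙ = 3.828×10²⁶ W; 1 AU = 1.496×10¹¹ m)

T_eq ≈ 187 K

d = 0.236 AU = 3.53×10¹⁰ m.
L = 0.0150 × 3.828×10²⁶ = 5.74×10²⁴ W.
Flux: S = L/(4πd²) = 5.74×10²⁴/(4π×(3.53×10¹⁰)²) = 367 W m⁻².
Energy balance: absorbed = emitted ⇒ πR²·S(1−A) = 4πR²·σT_eq⁴, so T_eq⁴ = S(1−A)/(4σ).
T_eq = [367 × 0.75 / (4 × 5.67×10⁻⁸)]^(1/4) = (1.21×10⁹)^(1/4) = 187 K.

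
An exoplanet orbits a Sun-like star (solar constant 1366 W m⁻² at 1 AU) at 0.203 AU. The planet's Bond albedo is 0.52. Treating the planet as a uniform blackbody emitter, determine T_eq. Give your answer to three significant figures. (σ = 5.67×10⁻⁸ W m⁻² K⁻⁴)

T_eq ≈ 515 K

Flux at 0.203 AU: S = 1366/0.203² = 3.31×10⁴ W m⁻².
Energy balance: absorbed = emitted ⇒ πR²·S(1−A) = 4πR²·σT_eq⁴, so T_eq⁴ = S(1−A)/(4σ).
T_eq = [3.31×10⁴ × 0.48 / (4 × 5.67×10⁻⁸)]^(1/4) = (7.02×10¹⁰)^(1/4) = 515 K.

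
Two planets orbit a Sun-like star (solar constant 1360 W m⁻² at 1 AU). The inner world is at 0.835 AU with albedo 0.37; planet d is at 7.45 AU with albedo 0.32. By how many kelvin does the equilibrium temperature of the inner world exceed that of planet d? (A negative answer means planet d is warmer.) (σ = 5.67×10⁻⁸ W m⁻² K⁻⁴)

T_eq = [S₀(1−A)/(4σd²)]^(1/4), so T ∝ (1−A)^(1/4) / √d.
T₁ = [1360×0.63/(4×5.67×10⁻⁸×0.835²)]^(1/4) = 271.31 K.
T₂ = [1360×0.68/(4×5.67×10⁻⁸×7.45²)]^(1/4) = 92.58 K.

ΔT ≈ 178.7 K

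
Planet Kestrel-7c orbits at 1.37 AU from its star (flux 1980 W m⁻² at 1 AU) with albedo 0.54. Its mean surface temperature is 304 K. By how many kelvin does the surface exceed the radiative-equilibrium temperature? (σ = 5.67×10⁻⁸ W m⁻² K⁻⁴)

S = 1980/1.37² = 1055 W m⁻².
T_eq = [S(1−A)/(4σ)]^(1/4) = [1055×0.46/(4×5.67×10⁻⁸)]^(1/4) = 215.1 K.
ΔT = T_surf − T_eq = 304 − 215.1.

ΔT ≈ 88.9 K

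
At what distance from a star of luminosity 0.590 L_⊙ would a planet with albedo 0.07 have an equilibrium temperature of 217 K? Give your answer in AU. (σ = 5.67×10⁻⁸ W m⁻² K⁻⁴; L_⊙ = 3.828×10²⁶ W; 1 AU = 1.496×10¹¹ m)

L = 0.590 × 3.828×10²⁶ = 2.26×10²⁶ W.
From T_eq⁴ = L(1−A)/(16πσd²): d = √[L(1−A)/(16πσT_eq⁴)].
d = √[2.26×10²⁶ × 0.93 / (16π × 5.67×10⁻⁸ × (217)⁴)] = 1.82×10¹¹ m = 1.22 AU.

d ≈ 1.22 AU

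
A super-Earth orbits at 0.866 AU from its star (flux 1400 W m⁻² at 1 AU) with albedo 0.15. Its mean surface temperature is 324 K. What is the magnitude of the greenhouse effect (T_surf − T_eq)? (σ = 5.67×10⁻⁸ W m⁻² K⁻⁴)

S = 1400/0.866² = 1867 W m⁻².
T_eq = [S(1−A)/(4σ)]^(1/4) = [1867×0.85/(4×5.67×10⁻⁸)]^(1/4) = 289.2 K.
ΔT = T_surf − T_eq = 324 − 289.2.

ΔT ≈ 34.8 K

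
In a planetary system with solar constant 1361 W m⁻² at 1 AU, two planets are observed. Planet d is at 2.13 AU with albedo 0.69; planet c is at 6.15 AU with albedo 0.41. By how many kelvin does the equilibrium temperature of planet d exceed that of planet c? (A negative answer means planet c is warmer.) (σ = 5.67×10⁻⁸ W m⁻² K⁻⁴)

T_eq = [S₀(1−A)/(4σd²)]^(1/4), so T ∝ (1−A)^(1/4) / √d.
T₁ = [1361×0.31/(4×5.67×10⁻⁸×2.13²)]^(1/4) = 142.30 K.
T₂ = [1361×0.59/(4×5.67×10⁻⁸×6.15²)]^(1/4) = 98.36 K.

ΔT ≈ 43.9 K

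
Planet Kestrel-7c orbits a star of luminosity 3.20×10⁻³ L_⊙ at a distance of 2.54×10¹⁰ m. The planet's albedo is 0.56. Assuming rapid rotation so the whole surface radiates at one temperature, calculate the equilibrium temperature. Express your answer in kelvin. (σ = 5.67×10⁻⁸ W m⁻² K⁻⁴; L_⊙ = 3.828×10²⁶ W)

L = 3.20×10⁻³ × 3.828×10²⁶ = 1.22×10²⁴ W.
Flux: S = L/(4πd²) = 1.22×10²⁴/(4π×(2.54×10¹⁰)²) = 151 W m⁻².
Energy balance: absorbed = emitted ⇒ πR²·S(1−A) = 4πR²·σT_eq⁴, so T_eq⁴ = S(1−A)/(4σ).
T_eq = [151 × 0.44 / (4 × 5.67×10⁻⁸)]^(1/4) = (2.93×10⁸)^(1/4) = 131 K.

T_eq ≈ 131 K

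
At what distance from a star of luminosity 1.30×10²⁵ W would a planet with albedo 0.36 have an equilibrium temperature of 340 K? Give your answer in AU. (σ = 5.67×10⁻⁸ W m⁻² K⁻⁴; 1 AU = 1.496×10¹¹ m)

d ≈ 0.0988 AU

From T_eq⁴ = L(1−A)/(16πσd²): d = √[L(1−A)/(16πσT_eq⁴)].
d = √[1.30×10²⁵ × 0.64 / (16π × 5.67×10⁻⁸ × (340)⁴)] = 1.48×10¹⁰ m = 0.0988 AU.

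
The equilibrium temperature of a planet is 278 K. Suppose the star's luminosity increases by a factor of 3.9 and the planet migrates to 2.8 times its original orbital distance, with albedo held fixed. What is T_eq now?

T_eq ∝ L^(1/4) · d^(−1/2).
T′ = 278 × 3.9^(1/4) / 2.8^(1/2) = 233 K.

T_eq ≈ 233 K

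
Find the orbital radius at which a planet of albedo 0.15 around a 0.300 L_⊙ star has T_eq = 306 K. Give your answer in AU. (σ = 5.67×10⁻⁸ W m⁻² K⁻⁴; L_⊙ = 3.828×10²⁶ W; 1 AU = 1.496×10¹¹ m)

d ≈ 0.418 AU

L = 0.300 × 3.828×10²⁶ = 1.15×10²⁶ W.
From T_eq⁴ = L(1−A)/(16πσd²): d = √[L(1−A)/(16πσT_eq⁴)].
d = √[1.15×10²⁶ × 0.85 / (16π × 5.67×10⁻⁸ × (306)⁴)] = 6.25×10¹⁰ m = 0.418 AU.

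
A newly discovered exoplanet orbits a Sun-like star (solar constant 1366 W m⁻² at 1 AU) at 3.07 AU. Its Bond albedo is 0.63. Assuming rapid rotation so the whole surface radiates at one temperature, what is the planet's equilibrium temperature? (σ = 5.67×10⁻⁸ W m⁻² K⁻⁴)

T_eq ≈ 124 K

Flux at 3.07 AU: S = 1366/3.07² = 145 W m⁻².
Energy balance: absorbed = emitted ⇒ πR²·S(1−A) = 4πR²·σT_eq⁴, so T_eq⁴ = S(1−A)/(4σ).
T_eq = [145 × 0.37 / (4 × 5.67×10⁻⁸)]^(1/4) = (2.36×10⁸)^(1/4) = 124 K.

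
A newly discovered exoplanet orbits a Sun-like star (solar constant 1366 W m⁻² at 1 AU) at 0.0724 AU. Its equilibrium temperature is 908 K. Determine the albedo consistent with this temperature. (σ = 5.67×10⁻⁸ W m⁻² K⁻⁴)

Flux at 0.0724 AU: S = 1366/0.0724² = 2.61×10⁵ W m⁻².
From T_eq⁴ = S(1−A)/(4σ): 1−A = 4σT_eq⁴/S.
1−A = 4 × 5.67×10⁻⁸ × (908)⁴ / 2.61×10⁵ = 0.592.

A ≈ 0.41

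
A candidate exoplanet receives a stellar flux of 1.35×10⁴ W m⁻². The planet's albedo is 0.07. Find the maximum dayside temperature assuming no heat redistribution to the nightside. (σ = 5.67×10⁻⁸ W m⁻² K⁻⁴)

T_ss ≈ 686 K

With no redistribution each surface element balances locally: S(1−A) = σT⁴.
T = [1.35×10⁴ × 0.93 / 5.67×10⁻⁸]^(1/4) = (2.21×10¹¹)^(1/4) = 686 K.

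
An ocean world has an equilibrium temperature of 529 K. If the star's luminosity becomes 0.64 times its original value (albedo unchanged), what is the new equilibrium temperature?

T_eq ≈ 473 K

T_eq ∝ L^(1/4) · d^(−1/2).
T′ = 529 × 0.64^(1/4) = 473 K.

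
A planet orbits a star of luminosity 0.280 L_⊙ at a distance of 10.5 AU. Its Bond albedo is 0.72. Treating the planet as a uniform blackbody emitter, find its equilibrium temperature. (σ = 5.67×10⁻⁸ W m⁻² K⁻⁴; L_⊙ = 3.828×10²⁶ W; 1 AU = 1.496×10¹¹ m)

T_eq ≈ 45.5 K

d = 10.5 AU = 1.57×10¹² m.
L = 0.280 × 3.828×10²⁶ = 1.07×10²⁶ W.
Flux: S = L/(4πd²) = 1.07×10²⁶/(4π×(1.57×10¹²)²) = 3.46 W m⁻².
Energy balance: absorbed = emitted ⇒ πR²·S(1−A) = 4πR²·σT_eq⁴, so T_eq⁴ = S(1−A)/(4σ).
T_eq = [3.46 × 0.28 / (4 × 5.67×10⁻⁸)]^(1/4) = (4.27×10⁶)^(1/4) = 45.5 K.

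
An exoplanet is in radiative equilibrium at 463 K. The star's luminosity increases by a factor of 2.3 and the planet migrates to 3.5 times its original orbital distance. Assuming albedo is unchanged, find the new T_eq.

T_eq ≈ 305 K

T_eq ∝ L^(1/4) · d^(−1/2).
T′ = 463 × 2.3^(1/4) / 3.5^(1/2) = 305 K.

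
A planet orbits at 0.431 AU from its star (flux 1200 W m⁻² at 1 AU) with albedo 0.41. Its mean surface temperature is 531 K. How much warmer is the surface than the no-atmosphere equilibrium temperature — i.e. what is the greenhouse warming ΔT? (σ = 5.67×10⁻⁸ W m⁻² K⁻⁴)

ΔT ≈ 171.0 K

S = 1200/0.431² = 6460 W m⁻².
T_eq = [S(1−A)/(4σ)]^(1/4) = [6460×0.59/(4×5.67×10⁻⁸)]^(1/4) = 360.0 K.
ΔT = T_surf − T_eq = 531 − 360.0.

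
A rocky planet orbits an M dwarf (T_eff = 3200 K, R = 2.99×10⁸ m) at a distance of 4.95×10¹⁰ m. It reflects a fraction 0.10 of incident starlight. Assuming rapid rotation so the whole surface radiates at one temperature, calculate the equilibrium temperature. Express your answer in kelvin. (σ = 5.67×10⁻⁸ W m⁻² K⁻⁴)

T_eq ≈ 171 K

L = 4πR_⋆²σT_⋆⁴ = 4π(2.99×10⁸)² × 5.67×10⁻⁸ × (3200)⁴ = 6.68×10²⁴ W.
S = L/(4πd²) = 217 W m⁻².
Energy balance: absorbed = emitted ⇒ πR²·S(1−A) = 4πR²·σT_eq⁴, so T_eq⁴ = S(1−A)/(4σ).
T_eq = [217 × 0.90 / (4 × 5.67×10⁻⁸)]^(1/4) = (8.61×10⁸)^(1/4) = 171 K.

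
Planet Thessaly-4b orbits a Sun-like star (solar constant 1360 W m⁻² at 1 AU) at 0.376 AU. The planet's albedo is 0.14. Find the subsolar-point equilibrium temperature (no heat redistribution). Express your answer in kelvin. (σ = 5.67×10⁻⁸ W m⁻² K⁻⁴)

T_ss ≈ 618 K

Flux at 0.376 AU: S = 1360/0.376² = 9620 W m⁻².
At the subsolar point the surface absorbs S(1−A) and emits σT⁴ per unit area — no factor of 4, since only the local patch is in balance.
T = [9620 × 0.86 / 5.67×10⁻⁸]^(1/4) = (1.46×10¹¹)^(1/4) = 618 K.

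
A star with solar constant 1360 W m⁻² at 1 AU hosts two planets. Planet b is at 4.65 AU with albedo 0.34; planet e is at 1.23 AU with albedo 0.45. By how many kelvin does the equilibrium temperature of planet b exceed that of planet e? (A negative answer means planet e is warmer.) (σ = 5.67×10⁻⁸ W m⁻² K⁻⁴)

T_eq = [S₀(1−A)/(4σd²)]^(1/4), so T ∝ (1−A)^(1/4) / √d.
T₁ = [1360×0.66/(4×5.67×10⁻⁸×4.65²)]^(1/4) = 116.31 K.
T₂ = [1360×0.55/(4×5.67×10⁻⁸×1.23²)]^(1/4) = 216.08 K.

ΔT ≈ -99.8 K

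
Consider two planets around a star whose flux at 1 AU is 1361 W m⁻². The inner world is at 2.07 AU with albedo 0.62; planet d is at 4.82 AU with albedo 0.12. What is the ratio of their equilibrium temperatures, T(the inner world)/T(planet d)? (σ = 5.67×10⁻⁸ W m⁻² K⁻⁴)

T₁/T₂ ≈ 1.237

T_eq = [S₀(1−A)/(4σd²)]^(1/4), so T ∝ (1−A)^(1/4) / √d.
T₁ = [1361×0.38/(4×5.67×10⁻⁸×2.07²)]^(1/4) = 151.88 K.
T₂ = [1361×0.88/(4×5.67×10⁻⁸×4.82²)]^(1/4) = 122.79 K.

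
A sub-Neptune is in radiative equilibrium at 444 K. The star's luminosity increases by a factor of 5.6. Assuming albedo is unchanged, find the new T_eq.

T_eq ∝ L^(1/4) · d^(−1/2).
T′ = 444 × 5.6^(1/4) = 683 K.

T_eq ≈ 683 K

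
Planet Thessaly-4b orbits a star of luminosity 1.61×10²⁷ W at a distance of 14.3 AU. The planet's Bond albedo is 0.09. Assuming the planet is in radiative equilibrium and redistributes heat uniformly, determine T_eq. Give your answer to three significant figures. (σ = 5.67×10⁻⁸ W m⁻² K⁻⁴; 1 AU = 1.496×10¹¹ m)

T_eq ≈ 103 K

d = 14.3 AU = 2.14×10¹² m.
Flux: S = L/(4πd²) = 1.61×10²⁷/(4π×(2.14×10¹²)²) = 28.0 W m⁻².
Energy balance: absorbed = emitted ⇒ πR²·S(1−A) = 4πR²·σT_eq⁴, so T_eq⁴ = S(1−A)/(4σ).
T_eq = [28.0 × 0.91 / (4 × 5.67×10⁻⁸)]^(1/4) = (1.12×10⁸)^(1/4) = 103 K.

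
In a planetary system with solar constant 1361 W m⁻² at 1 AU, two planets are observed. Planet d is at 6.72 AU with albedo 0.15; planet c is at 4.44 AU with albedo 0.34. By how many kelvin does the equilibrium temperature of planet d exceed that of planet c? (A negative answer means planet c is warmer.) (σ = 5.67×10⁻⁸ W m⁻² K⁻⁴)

ΔT ≈ -16.0 K

T_eq = [S₀(1−A)/(4σd²)]^(1/4), so T ∝ (1−A)^(1/4) / √d.
T₁ = [1361×0.85/(4×5.67×10⁻⁸×6.72²)]^(1/4) = 103.09 K.
T₂ = [1361×0.66/(4×5.67×10⁻⁸×4.44²)]^(1/4) = 119.06 K.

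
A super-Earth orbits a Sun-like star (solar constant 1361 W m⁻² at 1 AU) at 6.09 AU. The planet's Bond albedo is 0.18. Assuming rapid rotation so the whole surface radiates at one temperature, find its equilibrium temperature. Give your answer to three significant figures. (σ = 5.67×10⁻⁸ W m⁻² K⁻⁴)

Flux at 6.09 AU: S = 1361/6.09² = 36.7 W m⁻².
Energy balance: absorbed = emitted ⇒ πR²·S(1−A) = 4πR²·σT_eq⁴, so T_eq⁴ = S(1−A)/(4σ).
T_eq = [36.7 × 0.82 / (4 × 5.67×10⁻⁸)]^(1/4) = (1.33×10⁸)^(1/4) = 107 K.

T_eq ≈ 107 K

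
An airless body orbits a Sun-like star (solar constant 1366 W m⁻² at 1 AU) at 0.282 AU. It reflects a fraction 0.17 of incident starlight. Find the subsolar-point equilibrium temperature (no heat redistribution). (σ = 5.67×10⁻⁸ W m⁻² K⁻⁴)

Flux at 0.282 AU: S = 1366/0.282² = 1.72×10⁴ W m⁻².
At the subsolar point the surface absorbs S(1−A) and emits σT⁴ per unit area — no factor of 4, since only the local patch is in balance.
T = [1.72×10⁴ × 0.83 / 5.67×10⁻⁸]^(1/4) = (2.51×10¹¹)^(1/4) = 708 K.

T_ss ≈ 708 K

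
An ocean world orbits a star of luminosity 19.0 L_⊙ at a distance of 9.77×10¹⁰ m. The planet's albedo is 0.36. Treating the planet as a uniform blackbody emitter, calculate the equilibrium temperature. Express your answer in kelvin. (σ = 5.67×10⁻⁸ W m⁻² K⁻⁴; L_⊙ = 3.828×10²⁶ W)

L = 19.0 × 3.828×10²⁶ = 7.27×10²⁷ W.
Flux: S = L/(4πd²) = 7.27×10²⁷/(4π×(9.77×10¹⁰)²) = 6.06×10⁴ W m⁻².
Energy balance: absorbed = emitted ⇒ πR²·S(1−A) = 4πR²·σT_eq⁴, so T_eq⁴ = S(1−A)/(4σ).
T_eq = [6.06×10⁴ × 0.64 / (4 × 5.67×10⁻⁸)]^(1/4) = (1.71×10¹¹)^(1/4) = 643 K.

T_eq ≈ 643 K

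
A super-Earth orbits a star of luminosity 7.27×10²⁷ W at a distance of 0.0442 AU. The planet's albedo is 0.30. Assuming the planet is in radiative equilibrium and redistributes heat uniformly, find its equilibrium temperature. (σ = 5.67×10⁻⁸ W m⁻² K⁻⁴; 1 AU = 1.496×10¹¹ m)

T_eq ≈ 2530 K

d = 0.0442 AU = 6.61×10⁹ m.
Flux: S = L/(4πd²) = 7.27×10²⁷/(4π×(6.61×10⁹)²) = 1.32×10⁷ W m⁻².
Energy balance: absorbed = emitted ⇒ πR²·S(1−A) = 4πR²·σT_eq⁴, so T_eq⁴ = S(1−A)/(4σ).
T_eq = [1.32×10⁷ × 0.70 / (4 × 5.67×10⁻⁸)]^(1/4) = (4.08×10¹³)^(1/4) = 2530 K.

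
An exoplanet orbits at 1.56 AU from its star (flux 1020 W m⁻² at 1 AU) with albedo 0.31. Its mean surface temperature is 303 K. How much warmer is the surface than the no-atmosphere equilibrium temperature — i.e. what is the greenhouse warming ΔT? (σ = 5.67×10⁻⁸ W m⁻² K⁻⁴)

ΔT ≈ 114.0 K

S = 1020/1.56² = 419.1 W m⁻².
T_eq = [S(1−A)/(4σ)]^(1/4) = [419.1×0.69/(4×5.67×10⁻⁸)]^(1/4) = 189.0 K.
ΔT = T_surf − T_eq = 303 − 189.0.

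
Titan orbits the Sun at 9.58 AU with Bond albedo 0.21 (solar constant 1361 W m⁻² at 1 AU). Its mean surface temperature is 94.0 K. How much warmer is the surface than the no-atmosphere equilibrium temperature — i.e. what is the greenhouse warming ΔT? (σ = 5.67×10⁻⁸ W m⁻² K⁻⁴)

S = 1361/9.58² = 14.83 W m⁻².
T_eq = [S(1−A)/(4σ)]^(1/4) = [14.83×0.79/(4×5.67×10⁻⁸)]^(1/4) = 84.8 K.
ΔT = T_surf − T_eq = 94 − 84.8.

ΔT ≈ 9.2 K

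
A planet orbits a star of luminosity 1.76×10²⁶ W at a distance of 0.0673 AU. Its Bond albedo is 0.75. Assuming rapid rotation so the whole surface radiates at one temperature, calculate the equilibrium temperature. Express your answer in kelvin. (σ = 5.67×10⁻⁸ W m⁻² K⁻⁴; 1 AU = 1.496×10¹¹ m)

d = 0.0673 AU = 1.01×10¹⁰ m.
Flux: S = L/(4πd²) = 1.76×10²⁶/(4π×(1.01×10¹⁰)²) = 1.38×10⁵ W m⁻².
Energy balance: absorbed = emitted ⇒ πR²·S(1−A) = 4πR²·σT_eq⁴, so T_eq⁴ = S(1−A)/(4σ).
T_eq = [1.38×10⁵ × 0.25 / (4 × 5.67×10⁻⁸)]^(1/4) = (1.52×10¹¹)^(1/4) = 625 K.

T_eq ≈ 625 K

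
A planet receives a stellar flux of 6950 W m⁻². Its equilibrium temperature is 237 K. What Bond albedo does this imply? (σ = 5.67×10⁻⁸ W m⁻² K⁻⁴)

From T_eq⁴ = S(1−A)/(4σ): 1−A = 4σT_eq⁴/S.
1−A = 4 × 5.67×10⁻⁸ × (237)⁴ / 6950 = 0.103.

A ≈ 0.90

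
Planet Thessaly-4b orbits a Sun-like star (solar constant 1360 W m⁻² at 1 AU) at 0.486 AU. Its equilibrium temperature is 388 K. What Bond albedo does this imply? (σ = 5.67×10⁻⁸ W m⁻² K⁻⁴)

Flux at 0.486 AU: S = 1360/0.486² = 5760 W m⁻².
From T_eq⁴ = S(1−A)/(4σ): 1−A = 4σT_eq⁴/S.
1−A = 4 × 5.67×10⁻⁸ × (388)⁴ / 5760 = 0.893.

A ≈ 0.11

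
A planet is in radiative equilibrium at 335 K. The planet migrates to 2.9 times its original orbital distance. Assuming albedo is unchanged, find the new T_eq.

T_eq ∝ L^(1/4) · d^(−1/2).
T′ = 335 / 2.9^(1/2) = 197 K.

T_eq ≈ 197 K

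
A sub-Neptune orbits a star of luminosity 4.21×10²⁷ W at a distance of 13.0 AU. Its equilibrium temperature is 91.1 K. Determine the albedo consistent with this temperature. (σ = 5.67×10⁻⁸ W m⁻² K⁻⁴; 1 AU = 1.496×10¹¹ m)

A ≈ 0.82

d = 13.0 AU = 1.94×10¹² m.
Flux: S = L/(4πd²) = 4.21×10²⁷/(4π×(1.94×10¹²)²) = 88.6 W m⁻².
From T_eq⁴ = S(1−A)/(4σ): 1−A = 4σT_eq⁴/S.
1−A = 4 × 5.67×10⁻⁸ × (91.1)⁴ / 88.6 = 0.176.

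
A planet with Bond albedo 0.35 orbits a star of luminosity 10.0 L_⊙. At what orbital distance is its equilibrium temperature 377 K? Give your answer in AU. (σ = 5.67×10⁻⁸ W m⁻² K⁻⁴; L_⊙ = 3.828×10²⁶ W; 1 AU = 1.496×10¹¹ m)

d ≈ 1.39 AU

L = 10.0 × 3.828×10²⁶ = 3.83×10²⁷ W.
From T_eq⁴ = L(1−A)/(16πσd²): d = √[L(1−A)/(16πσT_eq⁴)].
d = √[3.83×10²⁷ × 0.65 / (16π × 5.67×10⁻⁸ × (377)⁴)] = 2.08×10¹¹ m = 1.39 AU.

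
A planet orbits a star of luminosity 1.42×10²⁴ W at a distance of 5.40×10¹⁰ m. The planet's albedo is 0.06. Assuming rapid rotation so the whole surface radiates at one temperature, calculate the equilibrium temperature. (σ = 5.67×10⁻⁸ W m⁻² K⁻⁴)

T_eq ≈ 113 K

Flux: S = L/(4πd²) = 1.42×10²⁴/(4π×(5.40×10¹⁰)²) = 38.8 W m⁻².
Energy balance: absorbed = emitted ⇒ πR²·S(1−A) = 4πR²·σT_eq⁴, so T_eq⁴ = S(1−A)/(4σ).
T_eq = [38.8 × 0.94 / (4 × 5.67×10⁻⁸)]^(1/4) = (1.61×10⁸)^(1/4) = 113 K.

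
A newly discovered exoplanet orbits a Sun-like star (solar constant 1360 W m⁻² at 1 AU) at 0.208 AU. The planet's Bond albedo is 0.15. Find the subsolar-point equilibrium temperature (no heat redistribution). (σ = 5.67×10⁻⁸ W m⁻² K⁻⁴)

T_ss ≈ 829 K

Flux at 0.208 AU: S = 1360/0.208² = 3.14×10⁴ W m⁻².
At the subsolar point the surface absorbs S(1−A) and emits σT⁴ per unit area — no factor of 4, since only the local patch is in balance.
T = [3.14×10⁴ × 0.85 / 5.67×10⁻⁸]^(1/4) = (4.71×10¹¹)^(1/4) = 829 K.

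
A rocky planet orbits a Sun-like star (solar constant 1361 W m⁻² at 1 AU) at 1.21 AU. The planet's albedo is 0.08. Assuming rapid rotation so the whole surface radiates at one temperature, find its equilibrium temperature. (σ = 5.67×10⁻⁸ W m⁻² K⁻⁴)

Flux at 1.21 AU: S = 1361/1.21² = 930 W m⁻².
Energy balance: absorbed = emitted ⇒ πR²·S(1−A) = 4πR²·σT_eq⁴, so T_eq⁴ = S(1−A)/(4σ).
T_eq = [930 × 0.92 / (4 × 5.67×10⁻⁸)]^(1/4) = (3.77×10⁹)^(1/4) = 248 K.

T_eq ≈ 248 K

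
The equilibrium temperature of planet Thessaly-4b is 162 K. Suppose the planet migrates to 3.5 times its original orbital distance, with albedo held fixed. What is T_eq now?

T_eq ≈ 86.6 K

T_eq ∝ L^(1/4) · d^(−1/2).
T′ = 162 / 3.5^(1/2) = 86.6 K.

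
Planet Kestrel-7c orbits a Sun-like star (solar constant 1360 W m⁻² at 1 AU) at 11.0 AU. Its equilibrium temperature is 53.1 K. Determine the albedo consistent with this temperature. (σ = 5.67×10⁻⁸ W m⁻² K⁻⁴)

A ≈ 0.84

Flux at 11.0 AU: S = 1360/11.0² = 11.2 W m⁻².
From T_eq⁴ = S(1−A)/(4σ): 1−A = 4σT_eq⁴/S.
1−A = 4 × 5.67×10⁻⁸ × (53.1)⁴ / 11.2 = 0.160.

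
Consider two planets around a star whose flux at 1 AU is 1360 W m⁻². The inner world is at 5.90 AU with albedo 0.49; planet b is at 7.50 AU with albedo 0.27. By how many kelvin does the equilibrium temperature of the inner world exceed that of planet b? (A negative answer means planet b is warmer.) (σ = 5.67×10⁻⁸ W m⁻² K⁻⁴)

T_eq = [S₀(1−A)/(4σd²)]^(1/4), so T ∝ (1−A)^(1/4) / √d.
T₁ = [1360×0.51/(4×5.67×10⁻⁸×5.90²)]^(1/4) = 96.81 K.
T₂ = [1360×0.73/(4×5.67×10⁻⁸×7.50²)]^(1/4) = 93.92 K.

ΔT ≈ 2.9 K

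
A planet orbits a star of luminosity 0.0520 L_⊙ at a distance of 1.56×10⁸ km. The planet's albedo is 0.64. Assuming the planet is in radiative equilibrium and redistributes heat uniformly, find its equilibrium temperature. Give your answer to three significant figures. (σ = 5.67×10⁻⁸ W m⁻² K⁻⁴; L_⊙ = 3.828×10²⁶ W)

d = 1.56×10⁸ km = 1.56×10¹¹ m.
L = 0.0520 × 3.828×10²⁶ = 1.99×10²⁵ W.
Flux: S = L/(4πd²) = 1.99×10²⁵/(4π×(1.56×10¹¹)²) = 65.1 W m⁻².
Energy balance: absorbed = emitted ⇒ πR²·S(1−A) = 4πR²·σT_eq⁴, so T_eq⁴ = S(1−A)/(4σ).
T_eq = [65.1 × 0.36 / (4 × 5.67×10⁻⁸)]^(1/4) = (1.03×10⁸)^(1/4) = 101 K.

T_eq ≈ 101 K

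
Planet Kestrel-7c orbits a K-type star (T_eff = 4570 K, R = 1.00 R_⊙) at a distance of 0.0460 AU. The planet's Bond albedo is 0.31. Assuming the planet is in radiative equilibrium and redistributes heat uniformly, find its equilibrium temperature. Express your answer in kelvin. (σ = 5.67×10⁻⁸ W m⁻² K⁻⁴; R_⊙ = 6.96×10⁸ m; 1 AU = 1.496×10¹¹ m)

T_eq ≈ 937 K

R_⋆ = 1.00 × 6.96×10⁸ = 6.96×10⁸ m.
d = 0.0460 AU = 6.88×10⁹ m.
L = 4πR_⋆²σT_⋆⁴ = 4π(6.96×10⁸)² × 5.67×10⁻⁸ × (4570)⁴ = 1.51×10²⁶ W.
S = L/(4πd²) = 2.53×10⁵ W m⁻².
Energy balance: absorbed = emitted ⇒ πR²·S(1−A) = 4πR²·σT_eq⁴, so T_eq⁴ = S(1−A)/(4σ).
T_eq = [2.53×10⁵ × 0.69 / (4 × 5.67×10⁻⁸)]^(1/4) = (7.70×10¹¹)^(1/4) = 937 K.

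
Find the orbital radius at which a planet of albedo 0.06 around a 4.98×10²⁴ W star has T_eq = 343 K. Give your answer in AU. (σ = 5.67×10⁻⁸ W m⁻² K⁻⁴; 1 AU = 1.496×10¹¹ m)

From T_eq⁴ = L(1−A)/(16πσd²): d = √[L(1−A)/(16πσT_eq⁴)].
d = √[4.98×10²⁴ × 0.94 / (16π × 5.67×10⁻⁸ × (343)⁴)] = 1.09×10¹⁰ m = 0.0728 AU.

d ≈ 0.0728 AU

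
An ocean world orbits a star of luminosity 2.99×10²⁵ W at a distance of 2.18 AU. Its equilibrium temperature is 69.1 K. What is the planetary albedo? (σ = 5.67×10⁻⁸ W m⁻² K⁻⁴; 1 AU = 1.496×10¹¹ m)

d = 2.18 AU = 3.26×10¹¹ m.
Flux: S = L/(4πd²) = 2.99×10²⁵/(4π×(3.26×10¹¹)²) = 22.4 W m⁻².
From T_eq⁴ = S(1−A)/(4σ): 1−A = 4σT_eq⁴/S.
1−A = 4 × 5.67×10⁻⁸ × (69.1)⁴ / 22.4 = 0.231.

A ≈ 0.77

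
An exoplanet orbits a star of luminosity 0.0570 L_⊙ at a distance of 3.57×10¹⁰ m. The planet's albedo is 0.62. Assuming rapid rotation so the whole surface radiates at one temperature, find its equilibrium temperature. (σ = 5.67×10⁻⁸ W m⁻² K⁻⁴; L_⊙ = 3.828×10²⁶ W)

T_eq ≈ 219 K

L = 0.0570 × 3.828×10²⁶ = 2.18×10²⁵ W.
Flux: S = L/(4πd²) = 2.18×10²⁵/(4π×(3.57×10¹⁰)²) = 1360 W m⁻².
Energy balance: absorbed = emitted ⇒ πR²·S(1−A) = 4πR²·σT_eq⁴, so T_eq⁴ = S(1−A)/(4σ).
T_eq = [1360 × 0.38 / (4 × 5.67×10⁻⁸)]^(1/4) = (2.28×10⁹)^(1/4) = 219 K.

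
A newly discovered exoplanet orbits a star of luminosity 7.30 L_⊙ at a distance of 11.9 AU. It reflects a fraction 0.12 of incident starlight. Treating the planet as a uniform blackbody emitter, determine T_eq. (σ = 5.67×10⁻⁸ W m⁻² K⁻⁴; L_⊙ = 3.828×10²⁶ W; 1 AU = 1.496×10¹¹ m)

T_eq ≈ 128 K

d = 11.9 AU = 1.78×10¹² m.
L = 7.30 × 3.828×10²⁶ = 2.79×10²⁷ W.
Flux: S = L/(4πd²) = 2.79×10²⁷/(4π×(1.78×10¹²)²) = 70.2 W m⁻².
Energy balance: absorbed = emitted ⇒ πR²·S(1−A) = 4πR²·σT_eq⁴, so T_eq⁴ = S(1−A)/(4σ).
T_eq = [70.2 × 0.88 / (4 × 5.67×10⁻⁸)]^(1/4) = (2.72×10⁸)^(1/4) = 128 K.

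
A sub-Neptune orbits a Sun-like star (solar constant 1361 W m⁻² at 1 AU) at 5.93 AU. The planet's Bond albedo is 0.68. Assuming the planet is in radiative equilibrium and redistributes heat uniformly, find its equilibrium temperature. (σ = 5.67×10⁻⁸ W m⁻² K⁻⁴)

Flux at 5.93 AU: S = 1361/5.93² = 38.7 W m⁻².
Energy balance: absorbed = emitted ⇒ πR²·S(1−A) = 4πR²·σT_eq⁴, so T_eq⁴ = S(1−A)/(4σ).
T_eq = [38.7 × 0.32 / (4 × 5.67×10⁻⁸)]^(1/4) = (5.46×10⁷)^(1/4) = 86.0 K.

T_eq ≈ 86.0 K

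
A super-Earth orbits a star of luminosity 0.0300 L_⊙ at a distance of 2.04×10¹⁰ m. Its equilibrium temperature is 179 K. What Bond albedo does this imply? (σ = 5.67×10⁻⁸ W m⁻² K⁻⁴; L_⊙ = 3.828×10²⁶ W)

A ≈ 0.89

L = 0.0300 × 3.828×10²⁶ = 1.15×10²⁵ W.
Flux: S = L/(4πd²) = 1.15×10²⁵/(4π×(2.04×10¹⁰)²) = 2200 W m⁻².
From T_eq⁴ = S(1−A)/(4σ): 1−A = 4σT_eq⁴/S.
1−A = 4 × 5.67×10⁻⁸ × (179)⁴ / 2200 = 0.106.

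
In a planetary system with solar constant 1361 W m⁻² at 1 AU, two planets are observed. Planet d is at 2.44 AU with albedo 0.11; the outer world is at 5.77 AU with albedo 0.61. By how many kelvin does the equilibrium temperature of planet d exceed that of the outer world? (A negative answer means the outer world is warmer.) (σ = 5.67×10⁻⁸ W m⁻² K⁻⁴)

T_eq = [S₀(1−A)/(4σd²)]^(1/4), so T ∝ (1−A)^(1/4) / √d.
T₁ = [1361×0.89/(4×5.67×10⁻⁸×2.44²)]^(1/4) = 173.06 K.
T₂ = [1361×0.39/(4×5.67×10⁻⁸×5.77²)]^(1/4) = 91.57 K.

ΔT ≈ 81.5 K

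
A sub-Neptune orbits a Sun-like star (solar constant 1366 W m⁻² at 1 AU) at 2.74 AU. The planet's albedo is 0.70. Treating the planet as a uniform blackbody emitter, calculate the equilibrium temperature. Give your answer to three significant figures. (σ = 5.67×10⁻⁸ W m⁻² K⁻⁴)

T_eq ≈ 125 K

Flux at 2.74 AU: S = 1366/2.74² = 182 W m⁻².
Energy balance: absorbed = emitted ⇒ πR²·S(1−A) = 4πR²·σT_eq⁴, so T_eq⁴ = S(1−A)/(4σ).
T_eq = [182 × 0.30 / (4 × 5.67×10⁻⁸)]^(1/4) = (2.41×10⁸)^(1/4) = 125 K.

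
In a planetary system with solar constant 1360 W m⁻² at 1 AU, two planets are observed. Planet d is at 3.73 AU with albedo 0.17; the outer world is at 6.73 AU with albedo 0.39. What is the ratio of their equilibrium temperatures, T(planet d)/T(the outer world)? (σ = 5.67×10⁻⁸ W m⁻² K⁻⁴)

T₁/T₂ ≈ 1.451

T_eq = [S₀(1−A)/(4σd²)]^(1/4), so T ∝ (1−A)^(1/4) / √d.
T₁ = [1360×0.83/(4×5.67×10⁻⁸×3.73²)]^(1/4) = 137.53 K.
T₂ = [1360×0.61/(4×5.67×10⁻⁸×6.73²)]^(1/4) = 94.80 K.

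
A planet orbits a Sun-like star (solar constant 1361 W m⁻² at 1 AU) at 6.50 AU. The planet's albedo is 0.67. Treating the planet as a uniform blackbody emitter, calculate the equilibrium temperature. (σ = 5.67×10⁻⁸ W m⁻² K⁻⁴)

Flux at 6.50 AU: S = 1361/6.50² = 32.2 W m⁻².
Energy balance: absorbed = emitted ⇒ πR²·S(1−A) = 4πR²·σT_eq⁴, so T_eq⁴ = S(1−A)/(4σ).
T_eq = [32.2 × 0.33 / (4 × 5.67×10⁻⁸)]^(1/4) = (4.69×10⁷)^(1/4) = 82.7 K.

T_eq ≈ 82.7 K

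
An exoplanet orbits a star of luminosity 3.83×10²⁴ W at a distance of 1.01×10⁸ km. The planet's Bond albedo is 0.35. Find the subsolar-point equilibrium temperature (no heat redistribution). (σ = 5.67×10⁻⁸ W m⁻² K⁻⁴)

T_ss ≈ 136 K

d = 1.01×10⁸ km = 1.01×10¹¹ m.
Flux: S = L/(4πd²) = 3.83×10²⁴/(4π×(1.01×10¹¹)²) = 29.9 W m⁻².
At the subsolar point the surface absorbs S(1−A) and emits σT⁴ per unit area — no factor of 4, since only the local patch is in balance.
T = [29.9 × 0.65 / 5.67×10⁻⁸]^(1/4) = (3.43×10⁸)^(1/4) = 136 K.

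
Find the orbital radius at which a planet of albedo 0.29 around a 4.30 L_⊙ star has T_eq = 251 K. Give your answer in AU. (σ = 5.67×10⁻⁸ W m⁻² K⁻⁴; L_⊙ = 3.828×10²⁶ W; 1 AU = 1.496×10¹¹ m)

L = 4.30 × 3.828×10²⁶ = 1.65×10²⁷ W.
From T_eq⁴ = L(1−A)/(16πσd²): d = √[L(1−A)/(16πσT_eq⁴)].
d = √[1.65×10²⁷ × 0.71 / (16π × 5.67×10⁻⁸ × (251)⁴)] = 3.21×10¹¹ m = 2.15 AU.

d ≈ 2.15 AU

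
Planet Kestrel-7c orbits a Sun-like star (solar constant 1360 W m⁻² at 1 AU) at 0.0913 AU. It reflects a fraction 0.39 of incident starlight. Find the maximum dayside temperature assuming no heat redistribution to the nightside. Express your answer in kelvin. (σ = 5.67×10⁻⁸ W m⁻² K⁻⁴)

Flux at 0.0913 AU: S = 1360/0.0913² = 1.63×10⁵ W m⁻².
With no redistribution each surface element balances locally: S(1−A) = σT⁴.
T = [1.63×10⁵ × 0.61 / 5.67×10⁻⁸]^(1/4) = (1.76×10¹²)^(1/4) = 1150 K.

T_ss ≈ 1150 K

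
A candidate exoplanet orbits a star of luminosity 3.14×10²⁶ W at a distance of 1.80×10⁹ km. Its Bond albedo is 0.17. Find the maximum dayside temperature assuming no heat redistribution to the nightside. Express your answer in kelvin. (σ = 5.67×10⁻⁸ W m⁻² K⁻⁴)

d = 1.80×10⁹ km = 1.80×10¹² m.
Flux: S = L/(4πd²) = 3.14×10²⁶/(4π×(1.80×10¹²)²) = 7.71 W m⁻².
With no redistribution each surface element balances locally: S(1−A) = σT⁴.
T = [7.71 × 0.83 / 5.67×10⁻⁸]^(1/4) = (1.13×10⁸)^(1/4) = 103 K.

T_ss ≈ 103 K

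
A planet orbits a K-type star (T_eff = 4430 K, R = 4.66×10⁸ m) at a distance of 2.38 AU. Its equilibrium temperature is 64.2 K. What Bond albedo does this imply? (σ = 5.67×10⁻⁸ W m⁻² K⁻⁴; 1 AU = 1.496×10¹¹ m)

A ≈ 0.90

d = 2.38 AU = 3.56×10¹¹ m.
L = 4πR_⋆²σT_⋆⁴ = 4π(4.66×10⁸)² × 5.67×10⁻⁸ × (4430)⁴ = 5.96×10²⁵ W.
S = L/(4πd²) = 37.4 W m⁻².
From T_eq⁴ = S(1−A)/(4σ): 1−A = 4σT_eq⁴/S.
1−A = 4 × 5.67×10⁻⁸ × (64.2)⁴ / 37.4 = 0.103.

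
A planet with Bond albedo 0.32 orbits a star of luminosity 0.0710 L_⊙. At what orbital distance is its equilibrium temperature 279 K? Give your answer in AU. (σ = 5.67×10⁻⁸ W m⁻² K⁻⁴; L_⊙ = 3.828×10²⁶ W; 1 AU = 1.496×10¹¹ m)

d ≈ 0.219 AU

L = 0.0710 × 3.828×10²⁶ = 2.72×10²⁵ W.
From T_eq⁴ = L(1−A)/(16πσd²): d = √[L(1−A)/(16πσT_eq⁴)].
d = √[2.72×10²⁵ × 0.68 / (16π × 5.67×10⁻⁸ × (279)⁴)] = 3.27×10¹⁰ m = 0.219 AU.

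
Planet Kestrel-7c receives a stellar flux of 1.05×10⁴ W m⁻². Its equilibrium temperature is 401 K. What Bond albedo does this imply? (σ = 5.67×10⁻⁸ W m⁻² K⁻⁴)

From T_eq⁴ = S(1−A)/(4σ): 1−A = 4σT_eq⁴/S.
1−A = 4 × 5.67×10⁻⁸ × (401)⁴ / 1.05×10⁴ = 0.559.

A ≈ 0.44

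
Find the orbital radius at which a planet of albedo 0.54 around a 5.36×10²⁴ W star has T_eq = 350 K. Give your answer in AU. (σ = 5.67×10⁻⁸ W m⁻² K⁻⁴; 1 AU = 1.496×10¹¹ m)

d ≈ 0.0508 AU

From T_eq⁴ = L(1−A)/(16πσd²): d = √[L(1−A)/(16πσT_eq⁴)].
d = √[5.36×10²⁴ × 0.46 / (16π × 5.67×10⁻⁸ × (350)⁴)] = 7.59×10⁹ m = 0.0508 AU.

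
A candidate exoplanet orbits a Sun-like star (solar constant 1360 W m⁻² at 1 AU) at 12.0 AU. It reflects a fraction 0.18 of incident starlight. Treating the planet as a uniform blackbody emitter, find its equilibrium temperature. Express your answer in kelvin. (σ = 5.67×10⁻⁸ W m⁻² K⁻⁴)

Flux at 12.0 AU: S = 1360/12.0² = 9.44 W m⁻².
Energy balance: absorbed = emitted ⇒ πR²·S(1−A) = 4πR²·σT_eq⁴, so T_eq⁴ = S(1−A)/(4σ).
T_eq = [9.44 × 0.82 / (4 × 5.67×10⁻⁸)]^(1/4) = (3.41×10⁷)^(1/4) = 76.4 K.

T_eq ≈ 76.4 K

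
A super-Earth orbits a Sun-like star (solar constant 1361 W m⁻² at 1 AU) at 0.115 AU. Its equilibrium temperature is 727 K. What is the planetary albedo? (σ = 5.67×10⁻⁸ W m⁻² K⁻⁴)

A ≈ 0.38

Flux at 0.115 AU: S = 1361/0.115² = 1.03×10⁵ W m⁻².
From T_eq⁴ = S(1−A)/(4σ): 1−A = 4σT_eq⁴/S.
1−A = 4 × 5.67×10⁻⁸ × (727)⁴ / 1.03×10⁵ = 0.616.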